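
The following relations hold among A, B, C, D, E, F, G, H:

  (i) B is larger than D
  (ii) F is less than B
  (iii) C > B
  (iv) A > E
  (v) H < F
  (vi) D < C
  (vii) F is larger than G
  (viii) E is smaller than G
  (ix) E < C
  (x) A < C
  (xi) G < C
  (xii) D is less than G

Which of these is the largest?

H is not greatest since H < F; E is not greatest since E < G; D is not greatest since D < G; A is not greatest since A < C; G is not greatest since G < F; F is not greatest since F < B; B is not greatest since B < C.
Only C has nothing above it, so C is the largest.

C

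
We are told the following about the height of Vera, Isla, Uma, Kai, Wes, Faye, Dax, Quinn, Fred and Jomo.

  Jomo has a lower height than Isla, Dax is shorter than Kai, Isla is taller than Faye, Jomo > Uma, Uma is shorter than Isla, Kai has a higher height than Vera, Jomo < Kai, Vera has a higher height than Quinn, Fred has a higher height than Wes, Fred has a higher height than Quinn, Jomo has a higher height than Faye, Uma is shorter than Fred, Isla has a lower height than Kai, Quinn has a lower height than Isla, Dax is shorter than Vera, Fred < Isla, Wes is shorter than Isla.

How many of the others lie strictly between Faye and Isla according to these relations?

Chaining upward from Faye reaches: Jomo, Kai.
Chaining downward from Isla reaches: Quinn, Wes, Uma, Fred, Jomo.
Strictly between Faye and Isla are those in both lists: Jomo — 1 element.

1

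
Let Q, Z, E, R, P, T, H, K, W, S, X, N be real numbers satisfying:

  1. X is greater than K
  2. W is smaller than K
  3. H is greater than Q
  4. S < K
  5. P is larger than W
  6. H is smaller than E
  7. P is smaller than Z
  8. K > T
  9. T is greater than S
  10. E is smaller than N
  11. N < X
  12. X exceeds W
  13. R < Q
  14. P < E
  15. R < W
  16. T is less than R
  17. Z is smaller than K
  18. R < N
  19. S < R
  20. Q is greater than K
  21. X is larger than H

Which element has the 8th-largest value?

Piecing the relations together gives one ordering: S < T < R < W < P < Z < K < Q < H < E < N < X.
Counting 8 from the largest end gives P.

P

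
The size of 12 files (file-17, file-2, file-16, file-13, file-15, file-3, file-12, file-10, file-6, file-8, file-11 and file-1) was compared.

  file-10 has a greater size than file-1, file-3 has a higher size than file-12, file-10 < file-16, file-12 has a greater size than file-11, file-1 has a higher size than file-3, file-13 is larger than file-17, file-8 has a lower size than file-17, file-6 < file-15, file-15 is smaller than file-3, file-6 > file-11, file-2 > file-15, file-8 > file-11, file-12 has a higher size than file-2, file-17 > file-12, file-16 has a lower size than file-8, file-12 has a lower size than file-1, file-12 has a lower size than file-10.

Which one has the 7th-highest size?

Chaining the given pairs: file-11 < file-6 < file-15 < file-2 < file-12 < file-3 < file-1 < file-10 < file-16 < file-8 < file-17 < file-13.
The 7th largest is file-3.

file-3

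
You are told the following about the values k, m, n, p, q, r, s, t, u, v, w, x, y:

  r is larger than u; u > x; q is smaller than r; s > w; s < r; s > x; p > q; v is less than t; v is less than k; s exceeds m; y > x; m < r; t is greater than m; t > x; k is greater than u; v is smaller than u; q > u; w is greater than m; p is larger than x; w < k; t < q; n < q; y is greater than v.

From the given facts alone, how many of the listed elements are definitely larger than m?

Directly above m: w, t, s, r.
One step further: q, k (6 so far).
One step further: p (7 so far).
No other element is forced above m by the given relations, so the count is 7.

7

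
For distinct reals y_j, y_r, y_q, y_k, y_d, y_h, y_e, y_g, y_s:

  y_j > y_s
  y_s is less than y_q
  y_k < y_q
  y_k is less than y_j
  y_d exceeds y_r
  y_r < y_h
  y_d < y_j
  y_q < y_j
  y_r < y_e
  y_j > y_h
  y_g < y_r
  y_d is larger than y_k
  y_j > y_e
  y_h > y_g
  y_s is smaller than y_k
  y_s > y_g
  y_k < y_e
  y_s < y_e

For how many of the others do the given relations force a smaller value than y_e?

From y_e the given relations immediately reach y_r, y_s, y_k.
From those, y_g — 4 in total.
No other element is forced below y_e by the given relations, so the count is 4.

4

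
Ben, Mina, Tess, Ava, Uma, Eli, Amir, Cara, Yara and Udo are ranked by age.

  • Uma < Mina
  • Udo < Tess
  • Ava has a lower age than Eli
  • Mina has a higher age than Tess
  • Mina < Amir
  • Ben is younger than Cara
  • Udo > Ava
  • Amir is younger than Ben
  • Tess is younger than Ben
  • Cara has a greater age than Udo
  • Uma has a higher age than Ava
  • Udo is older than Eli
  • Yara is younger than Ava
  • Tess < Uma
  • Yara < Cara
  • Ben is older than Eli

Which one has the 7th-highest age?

Udo

Chaining the given pairs: Yara < Ava < Eli < Udo < Tess < Uma < Mina < Amir < Ben < Cara.
Counting 7 from the largest end gives Udo.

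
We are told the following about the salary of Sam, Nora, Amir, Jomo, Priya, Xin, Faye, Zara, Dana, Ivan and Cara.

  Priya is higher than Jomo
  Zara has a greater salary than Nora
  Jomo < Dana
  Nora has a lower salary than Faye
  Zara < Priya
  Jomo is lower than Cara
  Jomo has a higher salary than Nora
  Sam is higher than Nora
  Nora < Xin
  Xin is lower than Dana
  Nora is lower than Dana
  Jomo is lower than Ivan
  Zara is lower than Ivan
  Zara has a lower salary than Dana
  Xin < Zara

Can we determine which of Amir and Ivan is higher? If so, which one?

Following every chain through Amir: nothing is chained to Amir.
Ivan is not reached, and no chain runs the other way from Ivan to Amir.
So the given relations leave the order of Amir and Ivan undetermined.

undetermined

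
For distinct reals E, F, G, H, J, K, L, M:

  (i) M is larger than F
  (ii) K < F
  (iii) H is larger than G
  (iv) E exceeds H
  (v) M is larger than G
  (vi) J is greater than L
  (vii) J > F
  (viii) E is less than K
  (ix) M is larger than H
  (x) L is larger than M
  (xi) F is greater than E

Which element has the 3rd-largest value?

The consecutive relations fix a unique order: G < H < E < K < F < M < L < J.
The 3rd largest is M.

M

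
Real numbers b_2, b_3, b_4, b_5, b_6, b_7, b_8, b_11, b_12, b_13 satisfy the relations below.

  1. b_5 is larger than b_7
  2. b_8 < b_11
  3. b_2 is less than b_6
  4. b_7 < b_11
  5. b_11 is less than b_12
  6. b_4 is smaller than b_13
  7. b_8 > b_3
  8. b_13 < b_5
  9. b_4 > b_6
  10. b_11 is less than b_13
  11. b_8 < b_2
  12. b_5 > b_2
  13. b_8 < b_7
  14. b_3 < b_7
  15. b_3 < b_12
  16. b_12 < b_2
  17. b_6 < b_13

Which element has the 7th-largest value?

The consecutive relations fix a unique order: b_3 < b_8 < b_7 < b_11 < b_12 < b_2 < b_6 < b_4 < b_13 < b_5.
The 7th largest is b_11.

b_11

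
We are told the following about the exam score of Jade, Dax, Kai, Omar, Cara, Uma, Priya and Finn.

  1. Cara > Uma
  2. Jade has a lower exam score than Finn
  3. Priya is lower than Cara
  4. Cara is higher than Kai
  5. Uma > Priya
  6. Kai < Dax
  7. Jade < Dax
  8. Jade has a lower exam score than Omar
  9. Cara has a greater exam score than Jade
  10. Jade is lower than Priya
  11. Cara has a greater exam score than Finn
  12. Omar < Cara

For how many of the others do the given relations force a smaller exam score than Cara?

The elements the relations force below Cara are Kai, Jade, Priya, Omar, Finn, Uma — no chain reaches any other.
That is 6.

6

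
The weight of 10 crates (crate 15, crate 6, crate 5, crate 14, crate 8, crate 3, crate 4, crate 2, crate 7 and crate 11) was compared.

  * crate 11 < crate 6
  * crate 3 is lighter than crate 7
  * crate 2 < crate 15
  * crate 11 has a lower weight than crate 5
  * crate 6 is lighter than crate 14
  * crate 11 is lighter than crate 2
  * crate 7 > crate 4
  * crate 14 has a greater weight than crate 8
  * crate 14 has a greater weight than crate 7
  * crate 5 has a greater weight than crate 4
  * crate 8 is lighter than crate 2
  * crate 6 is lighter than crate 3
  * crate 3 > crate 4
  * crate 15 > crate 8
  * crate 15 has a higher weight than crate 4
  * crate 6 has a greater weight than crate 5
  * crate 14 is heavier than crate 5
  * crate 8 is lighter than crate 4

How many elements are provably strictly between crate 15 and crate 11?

1

Chaining upward from crate 11 reaches: crate 2, crate 5, crate 6, crate 3, crate 7, crate 14.
Chaining downward from crate 15 reaches: crate 8, crate 4, crate 2.
Strictly between crate 11 and crate 15 are those in both lists: crate 2 — 1 element.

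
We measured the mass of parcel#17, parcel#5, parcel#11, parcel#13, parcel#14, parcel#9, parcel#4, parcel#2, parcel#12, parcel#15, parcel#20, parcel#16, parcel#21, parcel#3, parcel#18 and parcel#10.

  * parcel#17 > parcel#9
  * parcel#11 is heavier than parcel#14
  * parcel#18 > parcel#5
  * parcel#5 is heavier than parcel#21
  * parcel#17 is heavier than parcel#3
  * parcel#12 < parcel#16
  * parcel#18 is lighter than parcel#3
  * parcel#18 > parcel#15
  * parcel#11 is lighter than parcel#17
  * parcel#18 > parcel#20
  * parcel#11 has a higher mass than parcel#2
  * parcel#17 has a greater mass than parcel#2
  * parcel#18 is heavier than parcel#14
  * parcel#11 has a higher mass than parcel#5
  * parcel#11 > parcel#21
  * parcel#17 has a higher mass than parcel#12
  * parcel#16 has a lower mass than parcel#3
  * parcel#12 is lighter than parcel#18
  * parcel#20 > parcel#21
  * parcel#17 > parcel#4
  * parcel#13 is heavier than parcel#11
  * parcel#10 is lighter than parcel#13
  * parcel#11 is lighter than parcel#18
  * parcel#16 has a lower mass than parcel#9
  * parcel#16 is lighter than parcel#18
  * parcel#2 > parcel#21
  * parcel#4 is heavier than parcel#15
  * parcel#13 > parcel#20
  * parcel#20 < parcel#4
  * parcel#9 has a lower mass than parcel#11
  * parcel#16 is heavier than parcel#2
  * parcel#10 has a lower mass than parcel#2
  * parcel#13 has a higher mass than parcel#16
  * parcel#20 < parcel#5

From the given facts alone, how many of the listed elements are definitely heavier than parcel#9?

5

Directly above parcel#9: parcel#11, parcel#17.
One step further: parcel#18, parcel#13 (4 so far).
One step further: parcel#3 (5 so far).
Nothing else is reachable above parcel#9; 5 in all.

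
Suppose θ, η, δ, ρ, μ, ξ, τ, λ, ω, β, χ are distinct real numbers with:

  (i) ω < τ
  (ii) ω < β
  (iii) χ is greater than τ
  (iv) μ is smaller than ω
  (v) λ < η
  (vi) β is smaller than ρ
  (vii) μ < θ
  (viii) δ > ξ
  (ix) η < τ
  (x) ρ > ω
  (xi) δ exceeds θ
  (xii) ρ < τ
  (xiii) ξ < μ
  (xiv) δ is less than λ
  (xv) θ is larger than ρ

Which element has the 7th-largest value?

The consecutive relations fix a unique order: ξ < μ < ω < β < ρ < θ < δ < λ < η < τ < χ.
The 7th largest is ρ.

ρ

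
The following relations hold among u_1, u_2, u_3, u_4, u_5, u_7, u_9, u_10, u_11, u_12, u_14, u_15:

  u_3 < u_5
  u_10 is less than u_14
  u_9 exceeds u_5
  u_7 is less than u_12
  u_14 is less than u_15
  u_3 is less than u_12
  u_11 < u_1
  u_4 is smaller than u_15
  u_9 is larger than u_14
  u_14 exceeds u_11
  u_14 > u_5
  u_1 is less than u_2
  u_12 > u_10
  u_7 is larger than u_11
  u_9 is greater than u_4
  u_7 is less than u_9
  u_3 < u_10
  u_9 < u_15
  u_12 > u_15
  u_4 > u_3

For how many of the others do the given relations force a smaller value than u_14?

The elements the relations force below u_14 are u_3, u_11, u_5, u_10 — no chain reaches any other.
That is 4.

4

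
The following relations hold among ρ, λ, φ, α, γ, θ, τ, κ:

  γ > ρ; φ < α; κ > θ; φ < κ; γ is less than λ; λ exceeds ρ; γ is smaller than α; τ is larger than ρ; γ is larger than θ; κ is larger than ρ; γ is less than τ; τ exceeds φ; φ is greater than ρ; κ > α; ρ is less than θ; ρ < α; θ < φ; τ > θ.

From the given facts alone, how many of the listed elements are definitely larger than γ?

4

Directly above γ: λ, α, τ.
One step further: κ (4 so far).
Nothing else is reachable above γ; 4 in all.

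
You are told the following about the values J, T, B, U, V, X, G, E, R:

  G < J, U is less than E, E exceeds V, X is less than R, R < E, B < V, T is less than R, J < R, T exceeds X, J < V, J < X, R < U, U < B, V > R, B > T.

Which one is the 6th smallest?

Chaining the given pairs: G < J < X < T < R < U < B < V < E.
Counting 6 from the smallest end gives U.

U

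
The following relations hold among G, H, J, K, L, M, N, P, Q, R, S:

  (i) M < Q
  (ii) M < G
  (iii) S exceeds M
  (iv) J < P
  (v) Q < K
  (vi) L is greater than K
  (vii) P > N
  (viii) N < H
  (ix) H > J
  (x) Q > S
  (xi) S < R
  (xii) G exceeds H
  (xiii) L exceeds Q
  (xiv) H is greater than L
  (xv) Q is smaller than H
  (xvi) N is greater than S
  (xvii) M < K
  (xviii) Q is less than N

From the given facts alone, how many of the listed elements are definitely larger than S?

From S the given relations immediately reach R, Q, N.
From those, K, L, P, H — 7 in total.
From those, G — 8 in total.
Nothing else is reachable above S; 8 in all.

8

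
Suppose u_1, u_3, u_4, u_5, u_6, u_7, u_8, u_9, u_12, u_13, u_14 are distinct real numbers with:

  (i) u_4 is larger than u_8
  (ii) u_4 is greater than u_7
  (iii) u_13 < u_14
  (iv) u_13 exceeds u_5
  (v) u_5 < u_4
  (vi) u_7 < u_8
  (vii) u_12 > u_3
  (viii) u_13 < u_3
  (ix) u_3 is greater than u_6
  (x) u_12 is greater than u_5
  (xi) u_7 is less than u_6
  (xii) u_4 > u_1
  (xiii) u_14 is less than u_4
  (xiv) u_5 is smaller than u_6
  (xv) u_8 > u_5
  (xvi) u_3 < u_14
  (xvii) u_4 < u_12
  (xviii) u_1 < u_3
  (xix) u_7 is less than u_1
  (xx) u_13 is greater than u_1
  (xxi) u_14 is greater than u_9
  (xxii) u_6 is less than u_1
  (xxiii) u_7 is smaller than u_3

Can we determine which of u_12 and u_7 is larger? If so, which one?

u_12

Following the relations from u_7: u_7 < u_6 < u_1 < u_13 < u_3 < u_14 < u_4 < u_12.
So u_12 is larger.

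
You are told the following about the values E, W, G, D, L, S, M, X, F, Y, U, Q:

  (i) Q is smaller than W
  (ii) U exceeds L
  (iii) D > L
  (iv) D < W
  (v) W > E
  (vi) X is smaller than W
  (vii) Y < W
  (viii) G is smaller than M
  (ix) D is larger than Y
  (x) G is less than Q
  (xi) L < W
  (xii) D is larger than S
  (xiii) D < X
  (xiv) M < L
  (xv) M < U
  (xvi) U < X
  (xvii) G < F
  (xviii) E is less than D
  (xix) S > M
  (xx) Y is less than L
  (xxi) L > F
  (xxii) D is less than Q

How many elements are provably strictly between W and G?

8

The relations place G below W. An element lies strictly between them when it is forced above G and also forced below W.
Above G: {M, F, S, L, D, U, X, Q}. Below W: {M, Y, F, E, S, L, D, U, X, Q}.
Intersection: {M, F, S, L, D, U, X, Q} — 8.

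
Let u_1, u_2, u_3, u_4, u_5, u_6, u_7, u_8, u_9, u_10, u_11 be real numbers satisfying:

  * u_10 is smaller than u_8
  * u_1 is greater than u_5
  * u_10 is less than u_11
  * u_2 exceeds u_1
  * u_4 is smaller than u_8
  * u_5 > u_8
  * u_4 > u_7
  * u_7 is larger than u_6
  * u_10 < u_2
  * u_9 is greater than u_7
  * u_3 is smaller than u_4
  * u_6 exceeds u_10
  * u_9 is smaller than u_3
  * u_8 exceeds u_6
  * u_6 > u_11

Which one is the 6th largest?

u_3

Chaining the given pairs: u_10 < u_11 < u_6 < u_7 < u_9 < u_3 < u_4 < u_8 < u_5 < u_1 < u_2.
Counting 6 from the largest end gives u_3.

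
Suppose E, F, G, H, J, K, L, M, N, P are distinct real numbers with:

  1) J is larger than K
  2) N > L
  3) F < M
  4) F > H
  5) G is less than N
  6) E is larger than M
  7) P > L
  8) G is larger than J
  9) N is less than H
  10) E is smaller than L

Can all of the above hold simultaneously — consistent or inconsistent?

inconsistent

Chaining the given relations yields N < H < F < M < E < L, so N < L. But one relation states L < N. These cannot both hold.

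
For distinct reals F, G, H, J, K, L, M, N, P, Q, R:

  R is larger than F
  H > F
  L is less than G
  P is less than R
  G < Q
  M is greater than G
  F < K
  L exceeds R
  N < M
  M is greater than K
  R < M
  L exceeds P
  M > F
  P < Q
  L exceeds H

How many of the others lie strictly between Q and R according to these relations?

2

Chaining upward from R reaches: L, G, M.
Chaining downward from Q reaches: F, P, H, L, G.
Strictly between R and Q are those in both lists: L, G — 2 elements.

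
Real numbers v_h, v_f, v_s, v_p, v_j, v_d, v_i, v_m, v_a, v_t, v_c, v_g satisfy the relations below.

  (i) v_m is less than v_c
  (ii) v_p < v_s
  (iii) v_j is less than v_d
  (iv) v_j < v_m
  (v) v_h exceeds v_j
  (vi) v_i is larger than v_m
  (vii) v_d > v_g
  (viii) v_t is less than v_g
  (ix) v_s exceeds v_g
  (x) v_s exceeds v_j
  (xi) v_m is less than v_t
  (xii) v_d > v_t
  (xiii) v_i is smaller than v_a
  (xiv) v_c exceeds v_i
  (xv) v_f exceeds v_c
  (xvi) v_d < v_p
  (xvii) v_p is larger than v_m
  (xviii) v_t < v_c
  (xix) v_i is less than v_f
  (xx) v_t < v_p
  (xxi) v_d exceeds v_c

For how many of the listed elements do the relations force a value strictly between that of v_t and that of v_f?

1

The relations place v_t below v_f. An element lies strictly between them when it is forced above v_t and also forced below v_f.
Above v_t: {v_g, v_c, v_d, v_p, v_s}. Below v_f: {v_j, v_m, v_i, v_c}.
Intersection: {v_c} — 1.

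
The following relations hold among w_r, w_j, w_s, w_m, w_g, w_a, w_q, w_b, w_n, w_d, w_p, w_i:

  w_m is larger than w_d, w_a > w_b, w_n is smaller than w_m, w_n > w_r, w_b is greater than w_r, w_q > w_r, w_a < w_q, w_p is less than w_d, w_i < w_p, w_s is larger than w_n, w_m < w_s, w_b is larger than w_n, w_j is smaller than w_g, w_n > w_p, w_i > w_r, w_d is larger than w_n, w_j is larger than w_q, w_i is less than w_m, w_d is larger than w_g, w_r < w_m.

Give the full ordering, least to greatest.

w_r < w_i < w_p < w_n < w_b < w_a < w_q < w_j < w_g < w_d < w_m < w_s

The consecutive links are each given: w_r < w_i; w_i < w_p; w_p < w_n; w_n < w_b; w_b < w_a; w_a < w_q; w_q < w_j; w_j < w_g; w_g < w_d; w_d < w_m; w_m < w_s.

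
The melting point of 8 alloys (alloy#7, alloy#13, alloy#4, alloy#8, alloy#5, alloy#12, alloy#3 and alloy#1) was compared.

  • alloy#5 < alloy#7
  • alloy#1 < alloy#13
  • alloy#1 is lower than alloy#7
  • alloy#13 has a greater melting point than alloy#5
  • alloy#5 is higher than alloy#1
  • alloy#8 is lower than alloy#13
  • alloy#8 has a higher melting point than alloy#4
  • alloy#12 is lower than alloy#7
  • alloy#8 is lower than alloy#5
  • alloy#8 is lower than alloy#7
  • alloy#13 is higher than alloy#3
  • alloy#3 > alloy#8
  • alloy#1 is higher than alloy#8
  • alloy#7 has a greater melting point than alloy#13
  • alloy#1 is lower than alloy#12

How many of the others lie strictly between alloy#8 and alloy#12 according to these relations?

The relations place alloy#8 below alloy#12. An element lies strictly between them when it is forced above alloy#8 and also forced below alloy#12.
Above alloy#8: {alloy#1, alloy#5, alloy#3, alloy#13, alloy#7}. Below alloy#12: {alloy#4, alloy#1}.
Intersection: {alloy#1} — 1.

1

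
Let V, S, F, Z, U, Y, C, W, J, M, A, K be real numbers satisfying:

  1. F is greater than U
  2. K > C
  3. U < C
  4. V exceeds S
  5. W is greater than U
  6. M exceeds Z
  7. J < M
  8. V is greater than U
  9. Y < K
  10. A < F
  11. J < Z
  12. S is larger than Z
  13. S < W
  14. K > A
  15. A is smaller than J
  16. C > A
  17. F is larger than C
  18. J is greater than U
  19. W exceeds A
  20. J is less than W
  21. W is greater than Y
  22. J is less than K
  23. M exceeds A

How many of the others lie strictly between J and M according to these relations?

The relations place J below M. An element lies strictly between them when it is forced above J and also forced below M.
Above J: {K, Z, S, W, V}. Below M: {U, A, Z}.
Intersection: {Z} — 1.

1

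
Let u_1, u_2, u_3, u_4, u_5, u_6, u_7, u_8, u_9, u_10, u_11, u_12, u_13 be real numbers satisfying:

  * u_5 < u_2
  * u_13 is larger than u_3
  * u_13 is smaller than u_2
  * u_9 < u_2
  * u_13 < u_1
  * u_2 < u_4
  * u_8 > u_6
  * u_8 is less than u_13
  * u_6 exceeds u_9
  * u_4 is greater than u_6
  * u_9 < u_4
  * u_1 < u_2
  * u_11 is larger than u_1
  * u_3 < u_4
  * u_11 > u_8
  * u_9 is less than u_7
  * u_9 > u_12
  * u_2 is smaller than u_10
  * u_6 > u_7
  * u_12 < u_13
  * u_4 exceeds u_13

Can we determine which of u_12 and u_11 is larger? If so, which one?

Chaining the given relations: u_12 < u_9 < u_7 < u_6 < u_8 < u_13 < u_1 < u_11.
So u_11 is larger.

u_11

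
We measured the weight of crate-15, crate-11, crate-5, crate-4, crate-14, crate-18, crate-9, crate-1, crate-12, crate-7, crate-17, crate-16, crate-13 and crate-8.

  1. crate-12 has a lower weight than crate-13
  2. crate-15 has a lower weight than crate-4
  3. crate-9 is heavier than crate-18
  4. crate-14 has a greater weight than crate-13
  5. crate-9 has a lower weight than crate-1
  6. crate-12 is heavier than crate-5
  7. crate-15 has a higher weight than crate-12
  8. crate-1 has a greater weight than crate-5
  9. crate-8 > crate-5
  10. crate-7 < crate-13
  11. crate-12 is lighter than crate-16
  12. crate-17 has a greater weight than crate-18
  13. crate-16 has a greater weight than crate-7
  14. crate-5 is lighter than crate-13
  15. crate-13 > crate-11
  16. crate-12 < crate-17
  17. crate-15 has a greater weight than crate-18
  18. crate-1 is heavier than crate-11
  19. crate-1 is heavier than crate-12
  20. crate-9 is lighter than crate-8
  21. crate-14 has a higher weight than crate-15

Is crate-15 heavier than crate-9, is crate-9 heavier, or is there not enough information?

undetermined

Following every chain through crate-9: above crate-9 we get crate-8, crate-1; below crate-9 we get crate-18.
crate-15 is not reached, and no chain runs the other way from crate-15 to crate-9.
So the given relations leave the order of crate-9 and crate-15 undetermined.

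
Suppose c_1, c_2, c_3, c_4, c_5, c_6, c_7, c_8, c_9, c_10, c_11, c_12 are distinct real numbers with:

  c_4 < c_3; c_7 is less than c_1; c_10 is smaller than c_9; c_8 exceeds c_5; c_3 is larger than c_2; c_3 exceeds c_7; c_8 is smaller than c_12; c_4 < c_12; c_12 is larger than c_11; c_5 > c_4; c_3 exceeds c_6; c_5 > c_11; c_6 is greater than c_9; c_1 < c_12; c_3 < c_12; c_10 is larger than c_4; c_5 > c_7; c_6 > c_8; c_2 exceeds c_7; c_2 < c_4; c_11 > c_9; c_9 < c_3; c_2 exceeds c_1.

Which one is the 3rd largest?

c_6

The consecutive relations fix a unique order: c_7 < c_1 < c_2 < c_4 < c_10 < c_9 < c_11 < c_5 < c_8 < c_6 < c_3 < c_12.
Counting 3 from the largest end gives c_6.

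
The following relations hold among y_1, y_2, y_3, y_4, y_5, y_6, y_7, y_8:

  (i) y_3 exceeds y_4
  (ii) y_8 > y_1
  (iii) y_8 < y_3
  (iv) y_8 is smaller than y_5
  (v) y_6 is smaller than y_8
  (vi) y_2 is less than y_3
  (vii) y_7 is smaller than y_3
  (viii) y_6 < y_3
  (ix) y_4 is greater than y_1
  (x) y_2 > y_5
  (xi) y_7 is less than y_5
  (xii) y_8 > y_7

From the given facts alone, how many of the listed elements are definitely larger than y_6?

4

From y_6 the given relations immediately reach y_8, y_3.
From those, y_5 — 3 in total.
From those, y_2 — 4 in total.
No other element is forced above y_6 by the given relations, so the count is 4.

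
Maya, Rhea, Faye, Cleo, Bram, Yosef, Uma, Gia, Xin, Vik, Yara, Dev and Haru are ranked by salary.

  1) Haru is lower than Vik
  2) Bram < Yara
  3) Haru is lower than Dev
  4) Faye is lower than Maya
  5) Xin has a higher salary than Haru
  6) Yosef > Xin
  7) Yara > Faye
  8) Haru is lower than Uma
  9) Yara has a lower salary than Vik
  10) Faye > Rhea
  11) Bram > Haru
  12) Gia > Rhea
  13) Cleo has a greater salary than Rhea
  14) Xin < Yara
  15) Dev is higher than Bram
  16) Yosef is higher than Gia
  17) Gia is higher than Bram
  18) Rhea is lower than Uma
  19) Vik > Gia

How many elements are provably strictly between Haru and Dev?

1

Chaining upward from Haru reaches: Bram, Uma, Xin, Yara, Gia, Yosef, Vik.
Chaining downward from Dev reaches: Bram.
Strictly between Haru and Dev are those in both lists: Bram — 1 element.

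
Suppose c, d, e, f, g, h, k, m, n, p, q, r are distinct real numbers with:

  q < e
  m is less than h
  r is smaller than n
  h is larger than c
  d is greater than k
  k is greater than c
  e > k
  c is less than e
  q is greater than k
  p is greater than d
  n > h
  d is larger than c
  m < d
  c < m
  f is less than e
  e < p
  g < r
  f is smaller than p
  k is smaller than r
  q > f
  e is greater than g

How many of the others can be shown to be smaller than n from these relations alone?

The elements the relations force below n are c, g, m, h, k, r — no chain reaches any other.
That is 6.

6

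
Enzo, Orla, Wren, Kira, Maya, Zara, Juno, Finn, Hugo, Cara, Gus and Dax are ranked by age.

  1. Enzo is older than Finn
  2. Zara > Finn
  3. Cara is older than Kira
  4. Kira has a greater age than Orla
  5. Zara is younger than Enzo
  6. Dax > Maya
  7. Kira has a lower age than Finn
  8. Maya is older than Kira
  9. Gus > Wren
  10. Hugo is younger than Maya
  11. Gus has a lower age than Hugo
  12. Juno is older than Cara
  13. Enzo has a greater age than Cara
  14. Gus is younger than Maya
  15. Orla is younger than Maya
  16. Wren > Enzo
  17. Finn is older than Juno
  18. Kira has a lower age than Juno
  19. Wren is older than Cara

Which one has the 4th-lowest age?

Juno

The consecutive relations fix a unique order: Orla < Kira < Cara < Juno < Finn < Zara < Enzo < Wren < Gus < Hugo < Maya < Dax.
The 4th smallest is Juno.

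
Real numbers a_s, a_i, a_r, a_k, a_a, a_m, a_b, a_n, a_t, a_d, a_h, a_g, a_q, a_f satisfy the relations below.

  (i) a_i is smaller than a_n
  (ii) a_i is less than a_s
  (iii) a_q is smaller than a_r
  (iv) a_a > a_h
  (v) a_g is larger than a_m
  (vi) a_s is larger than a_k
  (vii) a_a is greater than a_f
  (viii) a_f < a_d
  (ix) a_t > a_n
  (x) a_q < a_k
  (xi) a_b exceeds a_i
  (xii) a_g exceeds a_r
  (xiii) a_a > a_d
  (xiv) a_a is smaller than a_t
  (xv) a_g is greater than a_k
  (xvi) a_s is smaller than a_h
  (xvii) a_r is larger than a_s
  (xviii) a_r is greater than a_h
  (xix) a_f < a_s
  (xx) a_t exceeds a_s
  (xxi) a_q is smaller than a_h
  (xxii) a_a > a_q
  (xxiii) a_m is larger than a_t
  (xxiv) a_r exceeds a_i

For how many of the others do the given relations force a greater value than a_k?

The elements the relations force above a_k are a_s, a_h, a_a, a_r, a_t, a_m, a_g — no chain reaches any other.
That is 7.

7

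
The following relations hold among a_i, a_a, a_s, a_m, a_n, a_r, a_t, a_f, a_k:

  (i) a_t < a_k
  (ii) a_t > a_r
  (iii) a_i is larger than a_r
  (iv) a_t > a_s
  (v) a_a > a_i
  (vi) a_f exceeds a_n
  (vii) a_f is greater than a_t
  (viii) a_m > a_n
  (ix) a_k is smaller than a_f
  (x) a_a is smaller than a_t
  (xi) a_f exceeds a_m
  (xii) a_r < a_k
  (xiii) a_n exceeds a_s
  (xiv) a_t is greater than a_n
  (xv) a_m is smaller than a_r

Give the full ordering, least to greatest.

a_s < a_n < a_m < a_r < a_i < a_a < a_t < a_k < a_f

Each adjacent pair is fixed by a given relation: a_s < a_n; a_n < a_m; a_m < a_r; a_r < a_i; a_i < a_a; a_a < a_t; a_t < a_k; a_k < a_f. Chaining them end to end gives the full order.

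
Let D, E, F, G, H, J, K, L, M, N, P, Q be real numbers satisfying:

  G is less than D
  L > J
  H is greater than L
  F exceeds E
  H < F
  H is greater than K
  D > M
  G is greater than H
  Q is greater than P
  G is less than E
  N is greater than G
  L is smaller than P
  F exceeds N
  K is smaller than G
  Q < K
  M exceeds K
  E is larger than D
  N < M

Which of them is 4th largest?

Piecing the relations together gives one ordering: J < L < P < Q < K < H < G < N < M < D < E < F.
Counting 4 from the largest end gives M.

M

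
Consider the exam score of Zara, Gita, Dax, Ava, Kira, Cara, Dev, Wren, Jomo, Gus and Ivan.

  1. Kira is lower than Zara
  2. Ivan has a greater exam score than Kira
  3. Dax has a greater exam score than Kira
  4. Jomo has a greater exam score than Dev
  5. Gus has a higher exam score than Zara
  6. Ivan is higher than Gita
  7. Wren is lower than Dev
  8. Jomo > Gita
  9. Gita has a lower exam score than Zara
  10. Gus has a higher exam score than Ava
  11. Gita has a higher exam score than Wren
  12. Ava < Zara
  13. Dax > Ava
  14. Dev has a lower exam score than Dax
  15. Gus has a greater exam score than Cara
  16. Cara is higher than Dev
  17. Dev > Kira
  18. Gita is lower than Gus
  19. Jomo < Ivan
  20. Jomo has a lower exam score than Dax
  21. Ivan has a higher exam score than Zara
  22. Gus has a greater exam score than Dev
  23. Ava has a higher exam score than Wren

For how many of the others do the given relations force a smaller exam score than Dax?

From Dax the given relations immediately reach Kira, Dev, Ava, Jomo.
From those, Wren, Gita — 6 in total.
Nothing else is reachable below Dax; 6 in all.

6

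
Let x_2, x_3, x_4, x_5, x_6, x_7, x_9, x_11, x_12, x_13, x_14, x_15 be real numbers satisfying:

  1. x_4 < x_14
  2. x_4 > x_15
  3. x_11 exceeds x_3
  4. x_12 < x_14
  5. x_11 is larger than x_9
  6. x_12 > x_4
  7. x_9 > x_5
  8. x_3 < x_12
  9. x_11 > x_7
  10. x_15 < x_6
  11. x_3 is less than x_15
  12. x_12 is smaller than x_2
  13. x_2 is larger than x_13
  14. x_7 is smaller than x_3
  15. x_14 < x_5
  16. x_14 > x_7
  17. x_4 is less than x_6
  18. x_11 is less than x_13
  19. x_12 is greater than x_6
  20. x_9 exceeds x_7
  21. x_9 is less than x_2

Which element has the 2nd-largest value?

x_13

Piecing the relations together gives one ordering: x_7 < x_3 < x_15 < x_4 < x_6 < x_12 < x_14 < x_5 < x_9 < x_11 < x_13 < x_2.
Counting 2 from the largest end gives x_13.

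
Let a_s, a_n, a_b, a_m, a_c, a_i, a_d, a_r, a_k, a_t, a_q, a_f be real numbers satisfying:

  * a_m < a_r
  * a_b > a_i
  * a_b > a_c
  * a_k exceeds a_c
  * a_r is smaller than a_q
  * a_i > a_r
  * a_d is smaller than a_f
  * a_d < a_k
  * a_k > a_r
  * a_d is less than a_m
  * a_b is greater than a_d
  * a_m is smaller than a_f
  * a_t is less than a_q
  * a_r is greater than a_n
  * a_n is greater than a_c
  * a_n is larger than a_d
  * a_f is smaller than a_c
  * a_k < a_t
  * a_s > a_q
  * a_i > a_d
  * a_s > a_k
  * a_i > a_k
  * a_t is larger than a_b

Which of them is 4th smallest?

Chaining the given pairs: a_d < a_m < a_f < a_c < a_n < a_r < a_k < a_i < a_b < a_t < a_q < a_s.
Counting 4 from the smallest end gives a_c.

a_c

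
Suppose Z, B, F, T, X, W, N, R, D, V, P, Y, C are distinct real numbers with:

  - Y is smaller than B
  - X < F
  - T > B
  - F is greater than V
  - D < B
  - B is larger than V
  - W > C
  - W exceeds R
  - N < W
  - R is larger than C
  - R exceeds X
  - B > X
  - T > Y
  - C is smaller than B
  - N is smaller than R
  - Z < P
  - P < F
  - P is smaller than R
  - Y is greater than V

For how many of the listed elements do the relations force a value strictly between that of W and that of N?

1

The relations place N below W. An element lies strictly between them when it is forced above N and also forced below W.
Above N: {R}. Below W: {X, Z, P, C, R}.
Intersection: {R} — 1.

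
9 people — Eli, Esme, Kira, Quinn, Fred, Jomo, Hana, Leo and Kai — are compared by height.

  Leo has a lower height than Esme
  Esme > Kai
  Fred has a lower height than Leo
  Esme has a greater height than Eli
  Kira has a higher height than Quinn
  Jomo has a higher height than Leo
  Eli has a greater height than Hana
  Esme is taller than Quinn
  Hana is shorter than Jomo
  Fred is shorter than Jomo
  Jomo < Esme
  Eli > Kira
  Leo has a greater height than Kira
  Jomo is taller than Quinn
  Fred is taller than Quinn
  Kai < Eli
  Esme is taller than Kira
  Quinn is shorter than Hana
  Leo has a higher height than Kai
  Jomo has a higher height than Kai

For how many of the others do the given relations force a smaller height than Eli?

4

Directly below Eli: Kai, Kira, Hana.
One step further: Quinn (4 so far).
Nothing else is reachable below Eli; 4 in all.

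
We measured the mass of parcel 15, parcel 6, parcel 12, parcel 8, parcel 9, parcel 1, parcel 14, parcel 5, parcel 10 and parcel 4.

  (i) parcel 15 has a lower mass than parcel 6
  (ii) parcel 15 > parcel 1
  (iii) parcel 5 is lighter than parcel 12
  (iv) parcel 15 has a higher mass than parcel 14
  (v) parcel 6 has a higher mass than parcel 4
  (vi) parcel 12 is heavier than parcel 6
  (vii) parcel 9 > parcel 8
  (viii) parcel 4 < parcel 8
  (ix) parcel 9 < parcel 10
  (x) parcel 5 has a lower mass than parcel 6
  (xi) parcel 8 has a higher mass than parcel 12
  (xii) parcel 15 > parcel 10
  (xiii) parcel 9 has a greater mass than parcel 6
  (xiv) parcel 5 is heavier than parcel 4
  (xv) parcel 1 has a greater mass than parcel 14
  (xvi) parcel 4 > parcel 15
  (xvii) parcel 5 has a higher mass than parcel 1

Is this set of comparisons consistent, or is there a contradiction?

inconsistent

Chaining the given relations yields parcel 15 < parcel 4 < parcel 5 < parcel 6 < parcel 12 < parcel 8 < parcel 9 < parcel 10, so parcel 15 < parcel 10. But one relation states parcel 10 < parcel 15. These cannot both hold.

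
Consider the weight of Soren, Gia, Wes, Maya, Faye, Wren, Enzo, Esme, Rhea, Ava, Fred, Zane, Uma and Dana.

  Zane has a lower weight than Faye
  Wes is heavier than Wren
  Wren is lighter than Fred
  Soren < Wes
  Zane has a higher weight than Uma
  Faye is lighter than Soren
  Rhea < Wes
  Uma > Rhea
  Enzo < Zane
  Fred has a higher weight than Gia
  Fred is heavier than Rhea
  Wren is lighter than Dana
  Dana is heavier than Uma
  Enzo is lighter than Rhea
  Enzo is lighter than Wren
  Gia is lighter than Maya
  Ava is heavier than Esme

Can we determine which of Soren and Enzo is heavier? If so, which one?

The relevant relations are Enzo < Rhea; Rhea < Uma; Uma < Zane; Zane < Faye; Faye < Soren.
Chaining these gives Enzo < Rhea < Uma < Zane < Faye < Soren.
So Soren is heavier.

Soren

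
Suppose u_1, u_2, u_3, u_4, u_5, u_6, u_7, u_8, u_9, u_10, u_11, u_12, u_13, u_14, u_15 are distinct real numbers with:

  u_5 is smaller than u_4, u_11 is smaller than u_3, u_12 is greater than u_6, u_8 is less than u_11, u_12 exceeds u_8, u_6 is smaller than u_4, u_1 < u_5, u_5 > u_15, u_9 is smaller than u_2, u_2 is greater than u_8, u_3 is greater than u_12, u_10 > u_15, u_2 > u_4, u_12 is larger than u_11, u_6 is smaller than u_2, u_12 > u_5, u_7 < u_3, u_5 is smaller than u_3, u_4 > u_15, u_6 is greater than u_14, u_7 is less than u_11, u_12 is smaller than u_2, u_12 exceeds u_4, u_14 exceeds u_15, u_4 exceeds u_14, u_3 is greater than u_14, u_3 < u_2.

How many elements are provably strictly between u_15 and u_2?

6

The relations place u_15 below u_2. An element lies strictly between them when it is forced above u_15 and also forced below u_2.
Above u_15: {u_5, u_14, u_6, u_10, u_4, u_12, u_3}. Below u_2: {u_1, u_5, u_14, u_7, u_8, u_9, u_11, u_6, u_4, u_12, u_3}.
Intersection: {u_5, u_14, u_6, u_4, u_12, u_3} — 6.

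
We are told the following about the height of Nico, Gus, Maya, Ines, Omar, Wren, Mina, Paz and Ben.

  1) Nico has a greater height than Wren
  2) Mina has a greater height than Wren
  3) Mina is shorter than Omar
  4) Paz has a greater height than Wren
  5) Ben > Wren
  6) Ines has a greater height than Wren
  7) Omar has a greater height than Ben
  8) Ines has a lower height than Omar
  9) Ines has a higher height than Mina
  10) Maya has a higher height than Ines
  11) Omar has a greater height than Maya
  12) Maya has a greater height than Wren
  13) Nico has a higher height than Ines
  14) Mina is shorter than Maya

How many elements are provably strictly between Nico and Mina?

The relations place Mina below Nico. An element lies strictly between them when it is forced above Mina and also forced below Nico.
Above Mina: {Ines, Maya, Omar}. Below Nico: {Wren, Ines}.
Intersection: {Ines} — 1.

1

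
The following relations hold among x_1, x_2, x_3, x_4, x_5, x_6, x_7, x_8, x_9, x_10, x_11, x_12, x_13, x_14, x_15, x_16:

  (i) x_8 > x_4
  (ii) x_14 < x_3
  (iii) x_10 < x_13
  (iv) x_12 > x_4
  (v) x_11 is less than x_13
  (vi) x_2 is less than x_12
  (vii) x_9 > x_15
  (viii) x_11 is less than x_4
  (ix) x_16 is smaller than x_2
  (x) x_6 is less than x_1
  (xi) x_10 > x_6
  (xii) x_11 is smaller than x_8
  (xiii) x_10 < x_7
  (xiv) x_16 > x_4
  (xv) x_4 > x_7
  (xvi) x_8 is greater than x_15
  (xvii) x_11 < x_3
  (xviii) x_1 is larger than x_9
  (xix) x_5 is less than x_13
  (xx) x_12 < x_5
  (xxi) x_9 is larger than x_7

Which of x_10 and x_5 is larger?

Chaining the given relations: x_10 < x_7 < x_4 < x_16 < x_2 < x_12 < x_5.
So x_10 < x_5; x_5 is the larger of the two.

x_5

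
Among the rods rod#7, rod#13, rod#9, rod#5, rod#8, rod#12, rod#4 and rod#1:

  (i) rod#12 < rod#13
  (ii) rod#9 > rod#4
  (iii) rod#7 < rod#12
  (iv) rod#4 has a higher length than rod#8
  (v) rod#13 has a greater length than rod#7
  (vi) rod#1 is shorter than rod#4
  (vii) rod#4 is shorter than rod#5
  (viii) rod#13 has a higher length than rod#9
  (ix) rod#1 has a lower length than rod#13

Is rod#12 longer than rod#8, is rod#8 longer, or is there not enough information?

Following every chain through rod#8: above rod#8 we get rod#4, rod#5, rod#9, rod#13.
rod#12 is not reached, and no chain runs the other way from rod#12 to rod#8.
So the given relations leave the order of rod#8 and rod#12 undetermined.

undetermined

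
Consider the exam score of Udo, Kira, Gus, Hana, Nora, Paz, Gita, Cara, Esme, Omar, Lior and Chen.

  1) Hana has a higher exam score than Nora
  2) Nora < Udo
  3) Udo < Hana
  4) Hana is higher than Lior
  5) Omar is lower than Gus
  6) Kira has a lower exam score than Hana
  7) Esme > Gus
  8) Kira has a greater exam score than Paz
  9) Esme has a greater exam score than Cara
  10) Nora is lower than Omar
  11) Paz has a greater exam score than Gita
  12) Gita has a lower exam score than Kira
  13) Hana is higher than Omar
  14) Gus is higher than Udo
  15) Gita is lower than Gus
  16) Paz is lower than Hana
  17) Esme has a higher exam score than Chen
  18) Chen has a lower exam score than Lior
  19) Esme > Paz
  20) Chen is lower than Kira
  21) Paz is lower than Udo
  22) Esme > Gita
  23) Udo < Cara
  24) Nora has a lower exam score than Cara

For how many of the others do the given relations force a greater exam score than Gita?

7

The elements the relations force above Gita are Paz, Udo, Cara, Gus, Kira, Hana, Esme — no chain reaches any other.
That is 7.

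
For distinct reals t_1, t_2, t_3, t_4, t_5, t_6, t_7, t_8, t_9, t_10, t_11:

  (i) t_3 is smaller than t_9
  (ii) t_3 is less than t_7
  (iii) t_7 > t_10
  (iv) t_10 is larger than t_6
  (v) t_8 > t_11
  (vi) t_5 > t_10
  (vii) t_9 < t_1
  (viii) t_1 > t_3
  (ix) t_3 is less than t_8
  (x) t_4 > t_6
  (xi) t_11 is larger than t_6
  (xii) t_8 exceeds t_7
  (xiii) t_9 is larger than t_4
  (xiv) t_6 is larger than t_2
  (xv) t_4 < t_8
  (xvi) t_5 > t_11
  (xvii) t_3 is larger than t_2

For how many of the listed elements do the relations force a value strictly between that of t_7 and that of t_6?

1

The relations place t_6 below t_7. An element lies strictly between them when it is forced above t_6 and also forced below t_7.
Above t_6: {t_11, t_10, t_5, t_4, t_9, t_1, t_8}. Below t_7: {t_2, t_10, t_3}.
Intersection: {t_10} — 1.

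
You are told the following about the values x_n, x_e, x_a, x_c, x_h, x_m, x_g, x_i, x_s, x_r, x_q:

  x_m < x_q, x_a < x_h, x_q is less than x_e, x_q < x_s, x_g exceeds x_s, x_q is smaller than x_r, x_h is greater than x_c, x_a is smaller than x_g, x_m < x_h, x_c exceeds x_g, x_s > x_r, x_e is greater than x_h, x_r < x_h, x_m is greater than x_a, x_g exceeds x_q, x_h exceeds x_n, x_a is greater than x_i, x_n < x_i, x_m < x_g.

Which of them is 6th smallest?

x_r

Piecing the relations together gives one ordering: x_n < x_i < x_a < x_m < x_q < x_r < x_s < x_g < x_c < x_h < x_e.
Counting 6 from the smallest end gives x_r.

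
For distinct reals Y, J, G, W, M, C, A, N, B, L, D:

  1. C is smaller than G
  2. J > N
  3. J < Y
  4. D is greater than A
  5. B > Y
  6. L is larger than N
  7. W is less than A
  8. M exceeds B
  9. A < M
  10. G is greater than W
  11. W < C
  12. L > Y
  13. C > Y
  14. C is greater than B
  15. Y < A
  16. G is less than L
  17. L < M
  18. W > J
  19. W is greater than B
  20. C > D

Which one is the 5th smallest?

The consecutive relations fix a unique order: N < J < Y < B < W < A < D < C < G < L < M.
The 5th smallest is W.

W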